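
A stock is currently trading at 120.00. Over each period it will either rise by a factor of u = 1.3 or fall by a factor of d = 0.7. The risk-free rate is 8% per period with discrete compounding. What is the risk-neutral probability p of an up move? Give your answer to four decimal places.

p = 0.6333

Risk-neutral probability p = (1 + 0.08 − 0.7)/(1.3 − 0.7) = 0.3800/0.6000 = 0.6333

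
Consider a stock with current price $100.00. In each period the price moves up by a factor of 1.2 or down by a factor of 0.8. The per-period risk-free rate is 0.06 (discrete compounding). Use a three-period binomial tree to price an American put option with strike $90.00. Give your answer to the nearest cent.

Risk-neutral probability p = (1 + 0.06 − 0.8)/(1.2 − 0.8) = 0.2600/0.4000 = 0.6500
Terminal stock prices: S_uuu = 172.8, S_uud = 115.2, S_udd = 76.8, S_ddd = 51.2
Terminal payoffs (K − S): max(-82.8, 0) = 0, max(-25.2, 0) = 0, max(13.2, 0) = 13.2, max(38.8, 0) = 38.8
Node uu (S = 144): continuation = 1/1.06·[0.6500·0.0000 + 0.3500·0.0000] = 0.0000; exercise value = 0.0000 ≤ continuation, so V_uu = 0.0000
Node ud (S = 96): continuation = 1/1.06·[0.6500·0.0000 + 0.3500·13.2000] = 4.3585; exercise value = 0.0000 ≤ continuation, so V_ud = 4.3585
Node dd (S = 64): continuation = 1/1.06·[0.6500·13.2000 + 0.3500·38.8000] = 20.9057; exercise value = 26.0000 > continuation, so V_dd = 26.0000 (exercise)
Node u (S = 120): continuation = 1/1.06·[0.6500·0.0000 + 0.3500·4.3585] = 1.4391; exercise value = 0.0000 ≤ continuation, so V_u = 1.4391
Node d (S = 80): continuation = 1/1.06·[0.6500·4.3585 + 0.3500·26.0000] = 11.2576; exercise value = 10.0000 ≤ continuation, so V_d = 11.2576
Node 0 (S = 100): continuation = 1/1.06·[0.6500·1.4391 + 0.3500·11.2576] = 4.5996; exercise value = 0.0000 ≤ continuation, so V_0 = 4.5996

$4.60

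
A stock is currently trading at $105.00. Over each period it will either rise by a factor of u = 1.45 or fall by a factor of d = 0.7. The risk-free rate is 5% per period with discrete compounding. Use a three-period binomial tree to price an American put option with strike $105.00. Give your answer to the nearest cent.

$20.79

Risk-neutral probability p = (1 + 0.05 − 0.7)/(1.45 − 0.7) = 0.3500/0.7500 = 0.4667
Terminal stock prices: S_uuu = 320.1, S_uud = 154.5, S_udd = 74.6, S_ddd = 36.01
Terminal payoffs (K − S): max(-215.1, 0) = 0, max(-49.53, 0) = 0, max(30.4, 0) = 30.4, max(68.99, 0) = 68.99
Node uu (S = 220.8): continuation = 1/1.05·[0.4667·0.0000 + 0.5333·0.0000] = 0.0000; exercise value = 0.0000 ≤ continuation, so V_uu = 0.0000
Node ud (S = 106.6): continuation = 1/1.05·[0.4667·0.0000 + 0.5333·30.3975] = 15.4400; exercise value = 0.0000 ≤ continuation, so V_ud = 15.4400
Node dd (S = 51.45): continuation = 1/1.05·[0.4667·30.3975 + 0.5333·68.9850] = 48.5500; exercise value = 53.5500 > continuation, so V_dd = 53.5500 (exercise)
Node u (S = 152.2): continuation = 1/1.05·[0.4667·0.0000 + 0.5333·15.4400] = 7.8425; exercise value = 0.0000 ≤ continuation, so V_u = 7.8425
Node d (S = 73.5): continuation = 1/1.05·[0.4667·15.4400 + 0.5333·53.5500] = 34.0622; exercise value = 31.5000 ≤ continuation, so V_d = 34.0622
Node 0 (S = 105): continuation = 1/1.05·[0.4667·7.8425 + 0.5333·34.0622] = 20.7870; exercise value = 0.0000 ≤ continuation, so V_0 = 20.7870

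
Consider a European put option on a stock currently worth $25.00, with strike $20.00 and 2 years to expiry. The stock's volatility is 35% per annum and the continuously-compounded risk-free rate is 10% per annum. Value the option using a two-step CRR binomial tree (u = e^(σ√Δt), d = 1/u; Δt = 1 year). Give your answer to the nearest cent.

$1.20

CRR parameters: u = e^(σ√Δt) = e^(0.35·√1) = 1.4191, d = 1/u = 0.7047
Per-period rate: rΔt = 0.1·1 = 0.1, so R = e^0.1 = 1.1052
Risk-neutral probability p = (e^0.1 − 0.7047)/(1.4191 − 0.7047) = 0.4005/0.7144 = 0.5606
Terminal stock prices: S_uu = 50.34, S_ud = 25, S_dd = 12.41
Terminal payoffs (K − S): max(-30.34, 0) = 0, max(-5, 0) = 0, max(7.585, 0) = 7.585
Node u (S = 35.48): V_u = e^(−0.1)·[0.5606·0.0000 + 0.4394·0.0000] = 0.0000
Node d (S = 17.62): V_d = e^(−0.1)·[0.5606·0.0000 + 0.4394·7.5854] = 3.0158
Node 0 (S = 25): V_0 = e^(−0.1)·[0.5606·0.0000 + 0.4394·3.0158] = 1.1990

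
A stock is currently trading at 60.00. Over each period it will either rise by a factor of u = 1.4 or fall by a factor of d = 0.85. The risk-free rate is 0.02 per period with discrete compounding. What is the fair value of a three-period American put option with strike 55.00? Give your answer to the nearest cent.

Risk-neutral probability p = (1 + 0.02 − 0.85)/(1.4 − 0.85) = 0.1700/0.5500 = 0.3091
Terminal stock prices: S_uuu = 164.6, S_uud = 99.96, S_udd = 60.69, S_ddd = 36.85
Terminal payoffs (K − S): max(-109.6, 0) = 0, max(-44.96, 0) = 0, max(-5.69, 0) = 0, max(18.15, 0) = 18.15
Node uu (S = 117.6): continuation = 1/1.02·[0.3091·0.0000 + 0.6909·0.0000] = 0.0000; exercise value = 0.0000 ≤ continuation, so V_uu = 0.0000
Node ud (S = 71.4): continuation = 1/1.02·[0.3091·0.0000 + 0.6909·0.0000] = 0.0000; exercise value = 0.0000 ≤ continuation, so V_ud = 0.0000
Node dd (S = 43.35): continuation = 1/1.02·[0.3091·0.0000 + 0.6909·18.1525] = 12.2958; exercise value = 11.6500 ≤ continuation, so V_dd = 12.2958
Node u (S = 84): continuation = 1/1.02·[0.3091·0.0000 + 0.6909·0.0000] = 0.0000; exercise value = 0.0000 ≤ continuation, so V_u = 0.0000
Node d (S = 51): continuation = 1/1.02·[0.3091·0.0000 + 0.6909·12.2958] = 8.3287; exercise value = 4.0000 ≤ continuation, so V_d = 8.3287
Node 0 (S = 60): continuation = 1/1.02·[0.3091·0.0000 + 0.6909·8.3287] = 5.6416; exercise value = 0.0000 ≤ continuation, so V_0 = 5.6416

5.64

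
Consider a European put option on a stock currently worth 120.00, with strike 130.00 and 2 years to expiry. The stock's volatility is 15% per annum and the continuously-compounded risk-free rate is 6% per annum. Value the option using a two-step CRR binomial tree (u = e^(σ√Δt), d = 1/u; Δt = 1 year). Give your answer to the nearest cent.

7.95

CRR parameters: u = e^(σ√Δt) = e^(0.15·√1) = 1.1618, d = 1/u = 0.8607
Per-period rate: rΔt = 0.06·1 = 0.06, so R = e^0.06 = 1.0618
Risk-neutral probability p = (e^0.06 − 0.8607)/(1.1618 − 0.8607) = 0.2011/0.3011 = 0.6679
Terminal stock prices: S_uu = 162, S_ud = 120, S_dd = 88.9
Terminal payoffs (K − S): max(-31.98, 0) = 0, max(10, 0) = 10, max(41.1, 0) = 41.1
Node u (S = 139.4): V_u = e^(−0.06)·[0.6679·0.0000 + 0.3321·10.0000] = 3.1274
Node d (S = 103.3): V_d = e^(−0.06)·[0.6679·10.0000 + 0.3321·41.1018] = 19.1444
Node 0 (S = 120): V_0 = e^(−0.06)·[0.6679·3.1274 + 0.3321·19.1444] = 7.9544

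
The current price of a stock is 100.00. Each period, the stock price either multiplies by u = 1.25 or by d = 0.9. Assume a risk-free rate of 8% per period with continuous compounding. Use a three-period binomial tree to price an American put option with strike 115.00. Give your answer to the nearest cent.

15.00

Risk-neutral probability p = (e^0.08 − 0.9)/(1.25 − 0.9) = 0.1833/0.3500 = 0.5237
Terminal stock prices: S_uuu = 195.3, S_uud = 140.6, S_udd = 101.2, S_ddd = 72.9
Terminal payoffs (K − S): max(-80.31, 0) = 0, max(-25.62, 0) = 0, max(13.75, 0) = 13.75, max(42.1, 0) = 42.1
Node uu (S = 156.2): continuation = e^(−0.08)·[0.5237·0.0000 + 0.4763·0.0000] = 0.0000; exercise value = 0.0000 ≤ continuation, so V_uu = 0.0000
Node ud (S = 112.5): continuation = e^(−0.08)·[0.5237·0.0000 + 0.4763·13.7500] = 6.0459; exercise value = 2.5000 ≤ continuation, so V_ud = 6.0459
Node dd (S = 81): continuation = e^(−0.08)·[0.5237·13.7500 + 0.4763·42.1000] = 25.1584; exercise value = 34.0000 > continuation, so V_dd = 34.0000 (exercise)
Node u (S = 125): continuation = e^(−0.08)·[0.5237·0.0000 + 0.4763·6.0459] = 2.6584; exercise value = 0.0000 ≤ continuation, so V_u = 2.6584
Node d (S = 90): continuation = e^(−0.08)·[0.5237·6.0459 + 0.4763·34.0000] = 17.8725; exercise value = 25.0000 > continuation, so V_d = 25.0000 (exercise)
Node 0 (S = 100): continuation = e^(−0.08)·[0.5237·2.6584 + 0.4763·25.0000] = 12.2776; exercise value = 15.0000 > continuation, so V_0 = 15.0000 (exercise)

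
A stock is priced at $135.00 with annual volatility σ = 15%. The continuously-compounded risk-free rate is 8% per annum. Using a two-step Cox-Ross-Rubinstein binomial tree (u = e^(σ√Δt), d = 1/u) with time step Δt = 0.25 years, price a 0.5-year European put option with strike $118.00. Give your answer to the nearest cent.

$0.26

CRR parameters: u = e^(σ√Δt) = e^(0.15·√0.25) = 1.0779, d = 1/u = 0.9277
Per-period rate: rΔt = 0.08·0.25 = 0.02, so R = e^0.02 = 1.0202
Risk-neutral probability p = (e^0.02 − 0.9277)/(1.0779 − 0.9277) = 0.0925/0.1501 = 0.6158
Terminal stock prices: S_uu = 156.8, S_ud = 135, S_dd = 116.2
Terminal payoffs (K − S): max(-38.85, 0) = 0, max(-17, 0) = 0, max(1.804, 0) = 1.804
Node u (S = 145.5): V_u = e^(−0.02)·[0.6158·0.0000 + 0.3842·0.0000] = 0.0000
Node d (S = 125.2): V_d = e^(−0.02)·[0.6158·0.0000 + 0.3842·1.8044] = 0.6795
Node 0 (S = 135): V_0 = e^(−0.02)·[0.6158·0.0000 + 0.3842·0.6795] = 0.2559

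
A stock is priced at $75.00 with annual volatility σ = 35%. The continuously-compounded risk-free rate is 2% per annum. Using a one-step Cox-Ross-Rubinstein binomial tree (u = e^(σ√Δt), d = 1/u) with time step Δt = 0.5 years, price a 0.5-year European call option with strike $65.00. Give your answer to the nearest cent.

CRR parameters: u = e^(σ√Δt) = e^(0.35·√0.5) = 1.2808, d = 1/u = 0.7808
Per-period rate: rΔt = 0.02·0.5 = 0.01, so R = e^0.01 = 1.0101
Risk-neutral probability p = (e^0.01 − 0.7808)/(1.2808 − 0.7808) = 0.2293/0.5000 = 0.4585
Terminal stock prices: S_u = 96.06, S_d = 58.56
Terminal payoffs (S − K): max(31.06, 0) = 31.06, max(-6.443, 0) = 0
Node 0 (S = 75): V_0 = e^(−0.01)·[0.4585·31.0602 + 0.5415·0.0000] = 14.1007

$14.10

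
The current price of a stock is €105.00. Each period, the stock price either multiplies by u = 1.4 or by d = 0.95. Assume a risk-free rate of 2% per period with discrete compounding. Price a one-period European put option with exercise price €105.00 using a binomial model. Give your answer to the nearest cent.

Risk-neutral probability p = (1 + 0.02 − 0.95)/(1.4 − 0.95) = 0.0700/0.4500 = 0.1556
Terminal stock prices: S_u = 147, S_d = 99.75
Terminal payoffs (K − S): max(-42, 0) = 0, max(5.25, 0) = 5.25
Node 0 (S = 105): V_0 = 1/1.02·[0.1556·0.0000 + 0.8444·5.2500] = 4.3464

€4.35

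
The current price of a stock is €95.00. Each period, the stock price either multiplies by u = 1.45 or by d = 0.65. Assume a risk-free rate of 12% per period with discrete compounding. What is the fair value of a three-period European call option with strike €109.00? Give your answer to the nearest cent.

Risk-neutral probability p = (1 + 0.12 − 0.65)/(1.45 − 0.65) = 0.4700/0.8000 = 0.5875
Terminal stock prices: S_uuu = 289.6, S_uud = 129.8, S_udd = 58.2, S_ddd = 26.09
Terminal payoffs (S − K): max(180.6, 0) = 180.6, max(20.83, 0) = 20.83, max(-50.8, 0) = 0, max(-82.91, 0) = 0
Node uu (S = 199.7): V_uu = 1/1.12·[0.5875·180.6194 + 0.4125·20.8294] = 102.4161
Node ud (S = 89.54): V_ud = 1/1.12·[0.5875·20.8294 + 0.4125·0.0000] = 10.9261
Node dd (S = 40.14): V_dd = 1/1.12·[0.5875·0.0000 + 0.4125·0.0000] = 0.0000
Node u (S = 137.8): V_u = 1/1.12·[0.5875·102.4161 + 0.4125·10.9261] = 57.7468
Node d (S = 61.75): V_d = 1/1.12·[0.5875·10.9261 + 0.4125·0.0000] = 5.7313
Node 0 (S = 95): V_0 = 1/1.12·[0.5875·57.7468 + 0.4125·5.7313] = 32.4022

€32.40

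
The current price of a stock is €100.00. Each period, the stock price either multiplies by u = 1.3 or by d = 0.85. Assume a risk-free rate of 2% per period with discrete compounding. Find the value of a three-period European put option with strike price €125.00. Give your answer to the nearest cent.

€27.28

Risk-neutral probability p = (1 + 0.02 − 0.85)/(1.3 − 0.85) = 0.1700/0.4500 = 0.3778
Terminal stock prices: S_uuu = 219.7, S_uud = 143.7, S_udd = 93.92, S_ddd = 61.41
Terminal payoffs (K − S): max(-94.7, 0) = 0, max(-18.65, 0) = 0, max(31.08, 0) = 31.08, max(63.59, 0) = 63.59
Node uu (S = 169): V_uu = 1/1.02·[0.3778·0.0000 + 0.6222·0.0000] = 0.0000
Node ud (S = 110.5): V_ud = 1/1.02·[0.3778·0.0000 + 0.6222·31.0750] = 18.9564
Node dd (S = 72.25): V_dd = 1/1.02·[0.3778·31.0750 + 0.6222·63.5875] = 50.2990
Node u (S = 130): V_u = 1/1.02·[0.3778·0.0000 + 0.6222·18.9564] = 11.5638
Node d (S = 85): V_d = 1/1.02·[0.3778·18.9564 + 0.6222·50.2990] = 37.7044
Node 0 (S = 100): V_0 = 1/1.02·[0.3778·11.5638 + 0.6222·37.7044] = 27.2834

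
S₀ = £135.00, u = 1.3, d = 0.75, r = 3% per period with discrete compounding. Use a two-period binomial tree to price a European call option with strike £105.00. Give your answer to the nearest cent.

Risk-neutral probability p = (1 + 0.03 − 0.75)/(1.3 − 0.75) = 0.2800/0.5500 = 0.5091
Terminal stock prices: S_uu = 228.2, S_ud = 131.6, S_dd = 75.94
Terminal payoffs (S − K): max(123.2, 0) = 123.2, max(26.62, 0) = 26.62, max(-29.06, 0) = 0
Node u (S = 175.5): V_u = 1/1.03·[0.5091·123.1500 + 0.4909·26.6250] = 73.5583
Node d (S = 101.2): V_d = 1/1.03·[0.5091·26.6250 + 0.4909·0.0000] = 13.1598
Node 0 (S = 135): V_0 = 1/1.03·[0.5091·73.5583 + 0.4909·13.1598] = 42.6292

£42.63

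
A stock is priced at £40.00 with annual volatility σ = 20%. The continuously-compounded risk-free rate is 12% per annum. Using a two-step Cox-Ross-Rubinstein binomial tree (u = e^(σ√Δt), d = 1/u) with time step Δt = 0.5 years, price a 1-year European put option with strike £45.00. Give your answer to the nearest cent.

£3.25

CRR parameters: u = e^(σ√Δt) = e^(0.2·√0.5) = 1.1519, d = 1/u = 0.8681
Per-period rate: rΔt = 0.12·0.5 = 0.06, so R = e^0.06 = 1.0618
Risk-neutral probability p = (e^0.06 − 0.8681)/(1.1519 − 0.8681) = 0.1937/0.2838 = 0.6826
Terminal stock prices: S_uu = 53.08, S_ud = 40, S_dd = 30.15
Terminal payoffs (K − S): max(-8.076, 0) = 0, max(5, 0) = 5, max(14.85, 0) = 14.85
Node u (S = 46.08): V_u = e^(−0.06)·[0.6826·0.0000 + 0.3174·5.0000] = 1.4946
Node d (S = 34.72): V_d = e^(−0.06)·[0.6826·5.0000 + 0.3174·14.8545] = 7.6545
Node 0 (S = 40): V_0 = e^(−0.06)·[0.6826·1.4946 + 0.3174·7.6545] = 3.2488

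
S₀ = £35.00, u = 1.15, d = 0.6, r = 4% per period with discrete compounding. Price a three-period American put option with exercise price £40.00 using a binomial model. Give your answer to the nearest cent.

Risk-neutral probability p = (1 + 0.04 − 0.6)/(1.15 − 0.6) = 0.4400/0.5500 = 0.8000
Terminal stock prices: S_uuu = 53.23, S_uud = 27.77, S_udd = 14.49, S_ddd = 7.56
Terminal payoffs (K − S): max(-13.23, 0) = 0, max(12.23, 0) = 12.23, max(25.51, 0) = 25.51, max(32.44, 0) = 32.44
Node uu (S = 46.29): continuation = 1/1.04·[0.8000·0.0000 + 0.2000·12.2275] = 2.3514; exercise value = 0.0000 ≤ continuation, so V_uu = 2.3514
Node ud (S = 24.15): continuation = 1/1.04·[0.8000·12.2275 + 0.2000·25.5100] = 14.3115; exercise value = 15.8500 > continuation, so V_ud = 15.8500 (exercise)
Node dd (S = 12.6): continuation = 1/1.04·[0.8000·25.5100 + 0.2000·32.4400] = 25.8615; exercise value = 27.4000 > continuation, so V_dd = 27.4000 (exercise)
Node u (S = 40.25): continuation = 1/1.04·[0.8000·2.3514 + 0.2000·15.8500] = 4.8569; exercise value = 0.0000 ≤ continuation, so V_u = 4.8569
Node d (S = 21): continuation = 1/1.04·[0.8000·15.8500 + 0.2000·27.4000] = 17.4615; exercise value = 19.0000 > continuation, so V_d = 19.0000 (exercise)
Node 0 (S = 35): continuation = 1/1.04·[0.8000·4.8569 + 0.2000·19.0000] = 7.3899; exercise value = 5.0000 ≤ continuation, so V_0 = 7.3899

£7.39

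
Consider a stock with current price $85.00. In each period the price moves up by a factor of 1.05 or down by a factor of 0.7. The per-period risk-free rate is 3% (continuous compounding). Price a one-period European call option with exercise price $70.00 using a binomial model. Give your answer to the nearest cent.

$17.64

Risk-neutral probability p = (e^0.03 − 0.7)/(1.05 − 0.7) = 0.3305/0.3500 = 0.9442
Terminal stock prices: S_u = 89.25, S_d = 59.5
Terminal payoffs (S − K): max(19.25, 0) = 19.25, max(-10.5, 0) = 0
Node 0 (S = 85): V_0 = e^(−0.03)·[0.9442·19.2500 + 0.0558·0.0000] = 17.6378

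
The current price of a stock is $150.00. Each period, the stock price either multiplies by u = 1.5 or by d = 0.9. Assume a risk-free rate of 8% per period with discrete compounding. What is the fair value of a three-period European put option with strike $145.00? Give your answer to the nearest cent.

$9.71

Risk-neutral probability p = (1 + 0.08 − 0.9)/(1.5 − 0.9) = 0.1800/0.6000 = 0.3000
Terminal stock prices: S_uuu = 506.2, S_uud = 303.8, S_udd = 182.2, S_ddd = 109.4
Terminal payoffs (K − S): max(-361.2, 0) = 0, max(-158.8, 0) = 0, max(-37.25, 0) = 0, max(35.65, 0) = 35.65
Node uu (S = 337.5): V_uu = 1/1.08·[0.3000·0.0000 + 0.7000·0.0000] = 0.0000
Node ud (S = 202.5): V_ud = 1/1.08·[0.3000·0.0000 + 0.7000·0.0000] = 0.0000
Node dd (S = 121.5): V_dd = 1/1.08·[0.3000·0.0000 + 0.7000·35.6500] = 23.1065
Node u (S = 225): V_u = 1/1.08·[0.3000·0.0000 + 0.7000·0.0000] = 0.0000
Node d (S = 135): V_d = 1/1.08·[0.3000·0.0000 + 0.7000·23.1065] = 14.9764
Node 0 (S = 150): V_0 = 1/1.08·[0.3000·0.0000 + 0.7000·14.9764] = 9.7069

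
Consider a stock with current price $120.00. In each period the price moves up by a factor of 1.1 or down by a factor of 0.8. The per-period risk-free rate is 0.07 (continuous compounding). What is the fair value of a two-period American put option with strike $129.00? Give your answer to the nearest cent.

$9.00

Risk-neutral probability p = (e^0.07 − 0.8)/(1.1 − 0.8) = 0.2725/0.3000 = 0.9084
Terminal stock prices: S_uu = 145.2, S_ud = 105.6, S_dd = 76.8
Terminal payoffs (K − S): max(-16.2, 0) = 0, max(23.4, 0) = 23.4, max(52.2, 0) = 52.2
Node u (S = 132): continuation = e^(−0.07)·[0.9084·0.0000 + 0.0916·23.4000] = 1.9994; exercise value = 0.0000 ≤ continuation, so V_u = 1.9994
Node d (S = 96): continuation = e^(−0.07)·[0.9084·23.4000 + 0.0916·52.2000] = 24.2788; exercise value = 33.0000 > continuation, so V_d = 33.0000 (exercise)
Node 0 (S = 120): continuation = e^(−0.07)·[0.9084·1.9994 + 0.0916·33.0000] = 4.5130; exercise value = 9.0000 > continuation, so V_0 = 9.0000 (exercise)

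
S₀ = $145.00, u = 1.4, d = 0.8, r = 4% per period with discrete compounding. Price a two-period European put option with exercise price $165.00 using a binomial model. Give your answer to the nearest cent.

$25.18

Risk-neutral probability p = (1 + 0.04 − 0.8)/(1.4 − 0.8) = 0.2400/0.6000 = 0.4000
Terminal stock prices: S_uu = 284.2, S_ud = 162.4, S_dd = 92.8
Terminal payoffs (K − S): max(-119.2, 0) = 0, max(2.6, 0) = 2.6, max(72.2, 0) = 72.2
Node u (S = 203): V_u = 1/1.04·[0.4000·0.0000 + 0.6000·2.6000] = 1.5000
Node d (S = 116): V_d = 1/1.04·[0.4000·2.6000 + 0.6000·72.2000] = 42.6538
Node 0 (S = 145): V_0 = 1/1.04·[0.4000·1.5000 + 0.6000·42.6538] = 25.1849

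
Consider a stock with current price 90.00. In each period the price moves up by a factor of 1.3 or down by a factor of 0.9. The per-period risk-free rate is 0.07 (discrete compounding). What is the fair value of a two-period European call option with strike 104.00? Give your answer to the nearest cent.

Risk-neutral probability p = (1 + 0.07 − 0.9)/(1.3 − 0.9) = 0.1700/0.4000 = 0.4250
Terminal stock prices: S_uu = 152.1, S_ud = 105.3, S_dd = 72.9
Terminal payoffs (S − K): max(48.1, 0) = 48.1, max(1.3, 0) = 1.3, max(-31.1, 0) = 0
Node u (S = 117): V_u = 1/1.07·[0.4250·48.1000 + 0.5750·1.3000] = 19.8037
Node d (S = 81): V_d = 1/1.07·[0.4250·1.3000 + 0.5750·0.0000] = 0.5164
Node 0 (S = 90): V_0 = 1/1.07·[0.4250·19.8037 + 0.5750·0.5164] = 8.1435

8.14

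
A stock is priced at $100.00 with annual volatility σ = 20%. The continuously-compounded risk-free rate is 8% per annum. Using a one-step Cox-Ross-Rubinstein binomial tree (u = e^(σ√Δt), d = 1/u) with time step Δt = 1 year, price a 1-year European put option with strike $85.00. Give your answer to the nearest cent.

CRR parameters: u = e^(σ√Δt) = e^(0.2·√1) = 1.2214, d = 1/u = 0.8187
Per-period rate: rΔt = 0.08·1 = 0.08, so R = e^0.08 = 1.0833
Risk-neutral probability p = (e^0.08 − 0.8187)/(1.2214 − 0.8187) = 0.2646/0.4027 = 0.6570
Terminal stock prices: S_u = 122.1, S_d = 81.87
Terminal payoffs (K − S): max(-37.14, 0) = 0, max(3.127, 0) = 3.127
Node 0 (S = 100): V_0 = e^(−0.08)·[0.6570·0.0000 + 0.3430·3.1269] = 0.9901

$0.99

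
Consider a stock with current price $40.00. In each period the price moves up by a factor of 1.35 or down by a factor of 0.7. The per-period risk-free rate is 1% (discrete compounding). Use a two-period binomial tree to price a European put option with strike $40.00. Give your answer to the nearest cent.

$6.55

Risk-neutral probability p = (1 + 0.01 − 0.7)/(1.35 − 0.7) = 0.3100/0.6500 = 0.4769
Terminal stock prices: S_uu = 72.9, S_ud = 37.8, S_dd = 19.6
Terminal payoffs (K − S): max(-32.9, 0) = 0, max(2.2, 0) = 2.2, max(20.4, 0) = 20.4
Node u (S = 54): V_u = 1/1.01·[0.4769·0.0000 + 0.5231·2.2000] = 1.1394
Node d (S = 28): V_d = 1/1.01·[0.4769·2.2000 + 0.5231·20.4000] = 11.6040
Node 0 (S = 40): V_0 = 1/1.01·[0.4769·1.1394 + 0.5231·11.6040] = 6.5477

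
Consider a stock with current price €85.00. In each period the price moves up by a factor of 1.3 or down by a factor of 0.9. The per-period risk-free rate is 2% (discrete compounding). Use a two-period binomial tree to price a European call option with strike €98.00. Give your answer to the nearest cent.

€4.53

Risk-neutral probability p = (1 + 0.02 − 0.9)/(1.3 − 0.9) = 0.1200/0.4000 = 0.3000
Terminal stock prices: S_uu = 143.7, S_ud = 99.45, S_dd = 68.85
Terminal payoffs (S − K): max(45.65, 0) = 45.65, max(1.45, 0) = 1.45, max(-29.15, 0) = 0
Node u (S = 110.5): V_u = 1/1.02·[0.3000·45.6500 + 0.7000·1.4500] = 14.4216
Node d (S = 76.5): V_d = 1/1.02·[0.3000·1.4500 + 0.7000·0.0000] = 0.4265
Node 0 (S = 85): V_0 = 1/1.02·[0.3000·14.4216 + 0.7000·0.4265] = 4.5343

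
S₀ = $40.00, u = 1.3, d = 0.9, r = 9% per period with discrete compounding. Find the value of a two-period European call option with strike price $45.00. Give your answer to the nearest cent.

Risk-neutral probability p = (1 + 0.09 − 0.9)/(1.3 − 0.9) = 0.1900/0.4000 = 0.4750
Terminal stock prices: S_uu = 67.6, S_ud = 46.8, S_dd = 32.4
Terminal payoffs (S − K): max(22.6, 0) = 22.6, max(1.8, 0) = 1.8, max(-12.6, 0) = 0
Node u (S = 52): V_u = 1/1.09·[0.4750·22.6000 + 0.5250·1.8000] = 10.7156
Node d (S = 36): V_d = 1/1.09·[0.4750·1.8000 + 0.5250·0.0000] = 0.7844
Node 0 (S = 40): V_0 = 1/1.09·[0.4750·10.7156 + 0.5250·0.7844] = 5.0474

$5.05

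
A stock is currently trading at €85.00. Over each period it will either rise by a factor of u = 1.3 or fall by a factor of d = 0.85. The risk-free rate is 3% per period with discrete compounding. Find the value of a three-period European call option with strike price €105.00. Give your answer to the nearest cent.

€9.30

Risk-neutral probability p = (1 + 0.03 − 0.85)/(1.3 − 0.85) = 0.1800/0.4500 = 0.4000
Terminal stock prices: S_uuu = 186.7, S_uud = 122.1, S_udd = 79.84, S_ddd = 52.2
Terminal payoffs (S − K): max(81.75, 0) = 81.75, max(17.1, 0) = 17.1, max(-25.16, 0) = 0, max(-52.8, 0) = 0
Node uu (S = 143.7): V_uu = 1/1.03·[0.4000·81.7450 + 0.6000·17.1025] = 41.7083
Node ud (S = 93.92): V_ud = 1/1.03·[0.4000·17.1025 + 0.6000·0.0000] = 6.6417
Node dd (S = 61.41): V_dd = 1/1.03·[0.4000·0.0000 + 0.6000·0.0000] = 0.0000
Node u (S = 110.5): V_u = 1/1.03·[0.4000·41.7083 + 0.6000·6.6417] = 20.0664
Node d (S = 72.25): V_d = 1/1.03·[0.4000·6.6417 + 0.6000·0.0000] = 2.5793
Node 0 (S = 85): V_0 = 1/1.03·[0.4000·20.0664 + 0.6000·2.5793] = 9.2953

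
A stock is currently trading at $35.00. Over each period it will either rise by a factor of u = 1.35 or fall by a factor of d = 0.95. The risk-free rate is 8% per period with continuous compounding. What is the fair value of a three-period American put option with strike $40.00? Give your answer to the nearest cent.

$5.00

Risk-neutral probability p = (e^0.08 − 0.95)/(1.35 − 0.95) = 0.1333/0.4000 = 0.3332
Terminal stock prices: S_uuu = 86.11, S_uud = 60.6, S_udd = 42.64, S_ddd = 30.01
Terminal payoffs (K − S): max(-46.11, 0) = 0, max(-20.6, 0) = 0, max(-2.643, 0) = 0, max(9.992, 0) = 9.992
Node uu (S = 63.79): continuation = e^(−0.08)·[0.3332·0.0000 + 0.6668·0.0000] = 0.0000; exercise value = 0.0000 ≤ continuation, so V_uu = 0.0000
Node ud (S = 44.89): continuation = e^(−0.08)·[0.3332·0.0000 + 0.6668·0.0000] = 0.0000; exercise value = 0.0000 ≤ continuation, so V_ud = 0.0000
Node dd (S = 31.59): continuation = e^(−0.08)·[0.3332·0.0000 + 0.6668·9.9919] = 6.1502; exercise value = 8.4125 > continuation, so V_dd = 8.4125 (exercise)
Node u (S = 47.25): continuation = e^(−0.08)·[0.3332·0.0000 + 0.6668·0.0000] = 0.0000; exercise value = 0.0000 ≤ continuation, so V_u = 0.0000
Node d (S = 33.25): continuation = e^(−0.08)·[0.3332·0.0000 + 0.6668·8.4125] = 5.1780; exercise value = 6.7500 > continuation, so V_d = 6.7500 (exercise)
Node 0 (S = 35): continuation = e^(−0.08)·[0.3332·0.0000 + 0.6668·6.7500] = 4.1547; exercise value = 5.0000 > continuation, so V_0 = 5.0000 (exercise)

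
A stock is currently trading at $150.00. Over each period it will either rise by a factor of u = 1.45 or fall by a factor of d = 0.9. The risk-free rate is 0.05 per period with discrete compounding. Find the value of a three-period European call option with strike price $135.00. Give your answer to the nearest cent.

$41.91

Risk-neutral probability p = (1 + 0.05 − 0.9)/(1.45 − 0.9) = 0.1500/0.5500 = 0.2727
Terminal stock prices: S_uuu = 457.3, S_uud = 283.8, S_udd = 176.2, S_ddd = 109.4
Terminal payoffs (S − K): max(322.3, 0) = 322.3, max(148.8, 0) = 148.8, max(41.18, 0) = 41.18, max(-25.65, 0) = 0
Node uu (S = 315.4): V_uu = 1/1.05·[0.2727·322.2937 + 0.7273·148.8375] = 186.8036
Node ud (S = 195.8): V_ud = 1/1.05·[0.2727·148.8375 + 0.7273·41.1750] = 67.1786
Node dd (S = 121.5): V_dd = 1/1.05·[0.2727·41.1750 + 0.7273·0.0000] = 10.6948
Node u (S = 217.5): V_u = 1/1.05·[0.2727·186.8036 + 0.7273·67.1786] = 95.0510
Node d (S = 135): V_d = 1/1.05·[0.2727·67.1786 + 0.7273·10.6948] = 24.8566
Node 0 (S = 150): V_0 = 1/1.05·[0.2727·95.0510 + 0.7273·24.8566] = 41.9053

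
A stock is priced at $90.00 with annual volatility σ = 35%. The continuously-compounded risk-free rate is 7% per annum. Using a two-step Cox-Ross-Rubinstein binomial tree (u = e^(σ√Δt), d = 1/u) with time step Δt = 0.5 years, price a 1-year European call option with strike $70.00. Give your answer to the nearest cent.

CRR parameters: u = e^(σ√Δt) = e^(0.35·√0.5) = 1.2808, d = 1/u = 0.7808
Per-period rate: rΔt = 0.07·0.5 = 0.035, so R = e^0.035 = 1.0356
Risk-neutral probability p = (e^0.035 − 0.7808)/(1.2808 − 0.7808) = 0.2549/0.5000 = 0.5097
Terminal stock prices: S_uu = 147.6, S_ud = 90, S_dd = 54.86
Terminal payoffs (S − K): max(77.64, 0) = 77.64, max(20, 0) = 20, max(-15.14, 0) = 0
Node u (S = 115.3): V_u = e^(−0.035)·[0.5097·77.6411 + 0.4903·20.0000] = 47.6799
Node d (S = 70.27): V_d = e^(−0.035)·[0.5097·20.0000 + 0.4903·0.0000] = 9.8429
Node 0 (S = 90): V_0 = e^(−0.035)·[0.5097·47.6799 + 0.4903·9.8429] = 28.1257

$28.13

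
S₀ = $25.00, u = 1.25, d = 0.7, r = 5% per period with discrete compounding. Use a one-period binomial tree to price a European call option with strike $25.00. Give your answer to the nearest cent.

Risk-neutral probability p = (1 + 0.05 − 0.7)/(1.25 − 0.7) = 0.3500/0.5500 = 0.6364
Terminal stock prices: S_u = 31.25, S_d = 17.5
Terminal payoffs (S − K): max(6.25, 0) = 6.25, max(-7.5, 0) = 0
Node 0 (S = 25): V_0 = 1/1.05·[0.6364·6.2500 + 0.3636·0.0000] = 3.7879

$3.79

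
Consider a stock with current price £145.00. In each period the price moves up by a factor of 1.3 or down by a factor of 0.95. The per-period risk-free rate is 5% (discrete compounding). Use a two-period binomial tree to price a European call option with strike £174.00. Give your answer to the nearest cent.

Risk-neutral probability p = (1 + 0.05 − 0.95)/(1.3 − 0.95) = 0.1000/0.3500 = 0.2857
Terminal stock prices: S_uu = 245.1, S_ud = 179.1, S_dd = 130.9
Terminal payoffs (S − K): max(71.05, 0) = 71.05, max(5.075, 0) = 5.075, max(-43.14, 0) = 0
Node u (S = 188.5): V_u = 1/1.05·[0.2857·71.0500 + 0.7143·5.0750] = 22.7857
Node d (S = 137.8): V_d = 1/1.05·[0.2857·5.0750 + 0.7143·0.0000] = 1.3810
Node 0 (S = 145): V_0 = 1/1.05·[0.2857·22.7857 + 0.7143·1.3810] = 7.1396

£7.14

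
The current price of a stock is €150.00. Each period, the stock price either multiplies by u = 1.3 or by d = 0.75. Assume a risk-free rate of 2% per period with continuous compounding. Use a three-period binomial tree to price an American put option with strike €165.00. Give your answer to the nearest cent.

€33.29

Risk-neutral probability p = (e^0.02 − 0.75)/(1.3 − 0.75) = 0.2702/0.5500 = 0.4913
Terminal stock prices: S_uuu = 329.6, S_uud = 190.1, S_udd = 109.7, S_ddd = 63.28
Terminal payoffs (K − S): max(-164.6, 0) = 0, max(-25.13, 0) = 0, max(55.31, 0) = 55.31, max(101.7, 0) = 101.7
Node uu (S = 253.5): continuation = e^(−0.02)·[0.4913·0.0000 + 0.5087·0.0000] = 0.0000; exercise value = 0.0000 ≤ continuation, so V_uu = 0.0000
Node ud (S = 146.2): continuation = e^(−0.02)·[0.4913·0.0000 + 0.5087·55.3125] = 27.5817; exercise value = 18.7500 ≤ continuation, so V_ud = 27.5817
Node dd (S = 84.38): continuation = e^(−0.02)·[0.4913·55.3125 + 0.5087·101.7188] = 77.3578; exercise value = 80.6250 > continuation, so V_dd = 80.6250 (exercise)
Node u (S = 195): continuation = e^(−0.02)·[0.4913·0.0000 + 0.5087·27.5817] = 13.7536; exercise value = 0.0000 ≤ continuation, so V_u = 13.7536
Node d (S = 112.5): continuation = e^(−0.02)·[0.4913·27.5817 + 0.5087·80.6250] = 53.4856; exercise value = 52.5000 ≤ continuation, so V_d = 53.4856
Node 0 (S = 150): continuation = e^(−0.02)·[0.4913·13.7536 + 0.5087·53.4856] = 33.2937; exercise value = 15.0000 ≤ continuation, so V_0 = 33.2937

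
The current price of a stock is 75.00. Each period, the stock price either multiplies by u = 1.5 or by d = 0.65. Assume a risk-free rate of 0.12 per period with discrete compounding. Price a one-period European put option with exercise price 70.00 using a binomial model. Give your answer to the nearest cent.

Risk-neutral probability p = (1 + 0.12 − 0.65)/(1.5 − 0.65) = 0.4700/0.8500 = 0.5529
Terminal stock prices: S_u = 112.5, S_d = 48.75
Terminal payoffs (K − S): max(-42.5, 0) = 0, max(21.25, 0) = 21.25
Node 0 (S = 75): V_0 = 1/1.12·[0.5529·0.0000 + 0.4471·21.2500] = 8.4821

8.48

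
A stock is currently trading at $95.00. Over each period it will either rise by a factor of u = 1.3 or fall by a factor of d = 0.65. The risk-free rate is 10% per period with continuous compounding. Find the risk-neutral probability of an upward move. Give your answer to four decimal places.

Risk-neutral probability p = (e^0.1 − 0.65)/(1.3 − 0.65) = 0.4552/0.6500 = 0.7003

p = 0.7003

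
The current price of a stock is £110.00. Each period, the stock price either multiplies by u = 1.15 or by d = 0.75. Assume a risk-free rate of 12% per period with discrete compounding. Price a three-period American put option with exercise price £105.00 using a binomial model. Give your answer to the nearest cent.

£2.07

Risk-neutral probability p = (1 + 0.12 − 0.75)/(1.15 − 0.75) = 0.3700/0.4000 = 0.9250
Terminal stock prices: S_uuu = 167.3, S_uud = 109.1, S_udd = 71.16, S_ddd = 46.41
Terminal payoffs (K − S): max(-62.3, 0) = 0, max(-4.106, 0) = 0, max(33.84, 0) = 33.84, max(58.59, 0) = 58.59
Node uu (S = 145.5): continuation = 1/1.12·[0.9250·0.0000 + 0.0750·0.0000] = 0.0000; exercise value = 0.0000 ≤ continuation, so V_uu = 0.0000
Node ud (S = 94.87): continuation = 1/1.12·[0.9250·0.0000 + 0.0750·33.8438] = 2.2663; exercise value = 10.1250 > continuation, so V_ud = 10.1250 (exercise)
Node dd (S = 61.88): continuation = 1/1.12·[0.9250·33.8438 + 0.0750·58.5938] = 31.8750; exercise value = 43.1250 > continuation, so V_dd = 43.1250 (exercise)
Node u (S = 126.5): continuation = 1/1.12·[0.9250·0.0000 + 0.0750·10.1250] = 0.6780; exercise value = 0.0000 ≤ continuation, so V_u = 0.6780
Node d (S = 82.5): continuation = 1/1.12·[0.9250·10.1250 + 0.0750·43.1250] = 11.2500; exercise value = 22.5000 > continuation, so V_d = 22.5000 (exercise)
Node 0 (S = 110): continuation = 1/1.12·[0.9250·0.6780 + 0.0750·22.5000] = 2.0667; exercise value = 0.0000 ≤ continuation, so V_0 = 2.0667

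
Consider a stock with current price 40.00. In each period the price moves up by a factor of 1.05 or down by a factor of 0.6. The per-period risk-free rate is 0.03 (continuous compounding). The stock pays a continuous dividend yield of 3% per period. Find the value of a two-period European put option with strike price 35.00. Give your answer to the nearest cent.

2.06

Per-period risk-free factor R = e^0.03 = 1.0305; dividend-adjusted growth = e^(0.03−0.03) = 1.0000.
Risk-neutral probability p = (1.0000 − 0.6)/(1.05 − 0.6) = 0.4000/0.4500 = 0.8889
Terminal stock prices: S_uu = 44.1, S_ud = 25.2, S_dd = 14.4
Terminal payoffs (K − S): max(-9.1, 0) = 0, max(9.8, 0) = 9.8, max(20.6, 0) = 20.6
Node u (S = 42): V_u = e^(−0.03)·[0.8889·0.0000 + 0.1111·9.8000] = 1.0567
Node d (S = 24): V_d = e^(−0.03)·[0.8889·9.8000 + 0.1111·20.6000] = 10.6749
Node 0 (S = 40): V_0 = e^(−0.03)·[0.8889·1.0567 + 0.1111·10.6749] = 2.0626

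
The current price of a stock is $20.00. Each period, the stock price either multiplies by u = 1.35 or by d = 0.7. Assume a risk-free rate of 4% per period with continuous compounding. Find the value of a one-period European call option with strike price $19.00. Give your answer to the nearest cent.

Risk-neutral probability p = (e^0.04 − 0.7)/(1.35 − 0.7) = 0.3408/0.6500 = 0.5243
Terminal stock prices: S_u = 27, S_d = 14
Terminal payoffs (S − K): max(8, 0) = 8, max(-5, 0) = 0
Node 0 (S = 20): V_0 = e^(−0.04)·[0.5243·8.0000 + 0.4757·0.0000] = 4.0301

$4.03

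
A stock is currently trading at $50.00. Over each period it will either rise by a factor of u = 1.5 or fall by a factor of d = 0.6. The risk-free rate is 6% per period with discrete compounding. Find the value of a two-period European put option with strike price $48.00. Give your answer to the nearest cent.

Risk-neutral probability p = (1 + 0.06 − 0.6)/(1.5 − 0.6) = 0.4600/0.9000 = 0.5111
Terminal stock prices: S_uu = 112.5, S_ud = 45, S_dd = 18
Terminal payoffs (K − S): max(-64.5, 0) = 0, max(3, 0) = 3, max(30, 0) = 30
Node u (S = 75): V_u = 1/1.06·[0.5111·0.0000 + 0.4889·3.0000] = 1.3836
Node d (S = 30): V_d = 1/1.06·[0.5111·3.0000 + 0.4889·30.0000] = 15.2830
Node 0 (S = 50): V_0 = 1/1.06·[0.5111·1.3836 + 0.4889·15.2830] = 7.7159

$7.72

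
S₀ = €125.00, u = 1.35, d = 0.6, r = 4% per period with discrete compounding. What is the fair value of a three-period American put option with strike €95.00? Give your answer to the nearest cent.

Risk-neutral probability p = (1 + 0.04 − 0.6)/(1.35 − 0.6) = 0.4400/0.7500 = 0.5867
Terminal stock prices: S_uuu = 307.5, S_uud = 136.7, S_udd = 60.75, S_ddd = 27
Terminal payoffs (K − S): max(-212.5, 0) = 0, max(-41.69, 0) = 0, max(34.25, 0) = 34.25, max(68, 0) = 68
Node uu (S = 227.8): continuation = 1/1.04·[0.5867·0.0000 + 0.4133·0.0000] = 0.0000; exercise value = 0.0000 ≤ continuation, so V_uu = 0.0000
Node ud (S = 101.2): continuation = 1/1.04·[0.5867·0.0000 + 0.4133·34.2500] = 13.6122; exercise value = 0.0000 ≤ continuation, so V_ud = 13.6122
Node dd (S = 45): continuation = 1/1.04·[0.5867·34.2500 + 0.4133·68.0000] = 46.3462; exercise value = 50.0000 > continuation, so V_dd = 50.0000 (exercise)
Node u (S = 168.8): continuation = 1/1.04·[0.5867·0.0000 + 0.4133·13.6122] = 5.4100; exercise value = 0.0000 ≤ continuation, so V_u = 5.4100
Node d (S = 75): continuation = 1/1.04·[0.5867·13.6122 + 0.4133·50.0000] = 27.5505; exercise value = 20.0000 ≤ continuation, so V_d = 27.5505
Node 0 (S = 125): continuation = 1/1.04·[0.5867·5.4100 + 0.4133·27.5505] = 14.0013; exercise value = 0.0000 ≤ continuation, so V_0 = 14.0013

€14.00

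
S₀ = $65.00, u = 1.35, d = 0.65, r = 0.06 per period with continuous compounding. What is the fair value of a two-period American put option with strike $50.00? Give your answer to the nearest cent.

Risk-neutral probability p = (e^0.06 − 0.65)/(1.35 − 0.65) = 0.4118/0.7000 = 0.5883
Terminal stock prices: S_uu = 118.5, S_ud = 57.04, S_dd = 27.46
Terminal payoffs (K − S): max(-68.46, 0) = 0, max(-7.038, 0) = 0, max(22.54, 0) = 22.54
Node u (S = 87.75): continuation = e^(−0.06)·[0.5883·0.0000 + 0.4117·0.0000] = 0.0000; exercise value = 0.0000 ≤ continuation, so V_u = 0.0000
Node d (S = 42.25): continuation = e^(−0.06)·[0.5883·0.0000 + 0.4117·22.5375] = 8.7375; exercise value = 7.7500 ≤ continuation, so V_d = 8.7375
Node 0 (S = 65): continuation = e^(−0.06)·[0.5883·0.0000 + 0.4117·8.7375] = 3.3874; exercise value = 0.0000 ≤ continuation, so V_0 = 3.3874

$3.39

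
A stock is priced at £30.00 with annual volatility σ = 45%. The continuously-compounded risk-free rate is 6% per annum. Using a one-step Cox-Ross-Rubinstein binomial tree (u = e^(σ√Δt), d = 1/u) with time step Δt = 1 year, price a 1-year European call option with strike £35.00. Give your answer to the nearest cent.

CRR parameters: u = e^(σ√Δt) = e^(0.45·√1) = 1.5683, d = 1/u = 0.6376
Per-period rate: rΔt = 0.06·1 = 0.06, so R = e^0.06 = 1.0618
Risk-neutral probability p = (e^0.06 − 0.6376)/(1.5683 − 0.6376) = 0.4242/0.9307 = 0.4558
Terminal stock prices: S_u = 47.05, S_d = 19.13
Terminal payoffs (S − K): max(12.05, 0) = 12.05, max(-15.87, 0) = 0
Node 0 (S = 30): V_0 = e^(−0.06)·[0.4558·12.0494 + 0.5442·0.0000] = 5.1723

£5.17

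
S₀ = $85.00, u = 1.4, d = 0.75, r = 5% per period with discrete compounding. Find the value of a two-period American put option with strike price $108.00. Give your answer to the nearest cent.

Risk-neutral probability p = (1 + 0.05 − 0.75)/(1.4 − 0.75) = 0.3000/0.6500 = 0.4615
Terminal stock prices: S_uu = 166.6, S_ud = 89.25, S_dd = 47.81
Terminal payoffs (K − S): max(-58.6, 0) = 0, max(18.75, 0) = 18.75, max(60.19, 0) = 60.19
Node u (S = 119): continuation = 1/1.05·[0.4615·0.0000 + 0.5385·18.7500] = 9.6154; exercise value = 0.0000 ≤ continuation, so V_u = 9.6154
Node d (S = 63.75): continuation = 1/1.05·[0.4615·18.7500 + 0.5385·60.1875] = 39.1071; exercise value = 44.2500 > continuation, so V_d = 44.2500 (exercise)
Node 0 (S = 85): continuation = 1/1.05·[0.4615·9.6154 + 0.5385·44.2500] = 26.9189; exercise value = 23.0000 ≤ continuation, so V_0 = 26.9189

$26.92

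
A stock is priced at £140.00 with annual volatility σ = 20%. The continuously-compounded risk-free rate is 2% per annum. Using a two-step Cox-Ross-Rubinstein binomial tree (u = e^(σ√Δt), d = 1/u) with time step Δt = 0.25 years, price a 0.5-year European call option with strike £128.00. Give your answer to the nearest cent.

CRR parameters: u = e^(σ√Δt) = e^(0.2·√0.25) = 1.1052, d = 1/u = 0.9048
Per-period rate: rΔt = 0.02·0.25 = 0.005, so R = e^0.005 = 1.0050
Risk-neutral probability p = (e^0.005 − 0.9048)/(1.1052 − 0.9048) = 0.1002/0.2003 = 0.5000
Terminal stock prices: S_uu = 171, S_ud = 140, S_dd = 114.6
Terminal payoffs (S − K): max(43, 0) = 43, max(12, 0) = 12, max(-13.38, 0) = 0
Node u (S = 154.7): V_u = e^(−0.005)·[0.5000·42.9964 + 0.5000·12.0000] = 27.3623
Node d (S = 126.7): V_d = e^(−0.005)·[0.5000·12.0000 + 0.5000·0.0000] = 5.9706
Node 0 (S = 140): V_0 = e^(−0.005)·[0.5000·27.3623 + 0.5000·5.9706] = 16.5842

£16.58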